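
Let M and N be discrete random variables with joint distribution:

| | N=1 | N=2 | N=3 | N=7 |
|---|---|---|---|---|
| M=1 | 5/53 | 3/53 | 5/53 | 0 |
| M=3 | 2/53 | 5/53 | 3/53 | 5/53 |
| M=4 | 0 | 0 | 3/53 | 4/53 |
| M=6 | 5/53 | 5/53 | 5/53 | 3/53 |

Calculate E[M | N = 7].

P(N = 7) = 12/53.
Σ M·P over the event = 3·(5/53) + 4·(4/53) + 6·(3/53) = 49/53.
E[M | N = 7] = (49/53) / (12/53) = 49/12.

49/12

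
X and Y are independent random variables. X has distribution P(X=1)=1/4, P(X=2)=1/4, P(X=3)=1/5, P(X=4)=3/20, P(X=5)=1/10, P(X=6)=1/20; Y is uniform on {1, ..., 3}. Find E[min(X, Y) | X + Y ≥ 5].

P(X + Y ≥ 5) = 31/60.
Summing min(X,Y)·P(x,y) over outcomes with X + Y ≥ 5 gives 11/10.
E[min(X, Y) | X + Y ≥ 5] = (11/10) / (31/60) = 66/31.

66/31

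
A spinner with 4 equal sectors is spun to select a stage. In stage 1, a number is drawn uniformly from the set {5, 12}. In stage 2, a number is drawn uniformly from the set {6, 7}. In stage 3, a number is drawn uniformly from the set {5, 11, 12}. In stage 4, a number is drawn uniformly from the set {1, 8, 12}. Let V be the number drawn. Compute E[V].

E[V | stage 1] = (5+12)/2 = 17/2.
E[V | stage 2] = (6+7)/2 = 13/2.
E[V | stage 3] = (5+11+12)/3 = 28/3.
E[V | stage 4] = (1+8+12)/3 = 7.
E[V] = (1/4)·(17/2) + (1/4)·(13/2) + (1/4)·(28/3) + (1/4)·(7) = 47/6.

47/6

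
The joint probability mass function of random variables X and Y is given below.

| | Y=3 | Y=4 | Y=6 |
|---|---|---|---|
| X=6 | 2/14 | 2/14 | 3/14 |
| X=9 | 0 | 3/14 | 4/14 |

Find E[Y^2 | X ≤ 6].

P(X ≤ 6) = 1/2.
Σ Y^2·P over the event = 9·(2/14) + 16·(2/14) + 36·(3/14) = 79/7.
E[Y^2 | X ≤ 6] = (79/7) / (1/2) = 158/7.

158/7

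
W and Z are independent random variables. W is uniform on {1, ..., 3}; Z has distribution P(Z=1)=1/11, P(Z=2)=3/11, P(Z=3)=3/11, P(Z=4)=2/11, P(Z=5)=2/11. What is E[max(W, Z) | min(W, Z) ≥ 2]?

P(min(W, Z) ≥ 2) = 20/33.
Summing max(W,Z)·P(x,y) over outcomes with min(W, Z) ≥ 2 gives 23/11.
E[max(W, Z) | min(W, Z) ≥ 2] = (23/11) / (20/33) = 69/20.

69/20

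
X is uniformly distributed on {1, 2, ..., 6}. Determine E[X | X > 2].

Given X > 2, X is equally likely to be any of {3, 4, 5, 6}.
E[X | X > 2] = (3 + 4 + 5 + 6) / 4 = 9/2.

9/2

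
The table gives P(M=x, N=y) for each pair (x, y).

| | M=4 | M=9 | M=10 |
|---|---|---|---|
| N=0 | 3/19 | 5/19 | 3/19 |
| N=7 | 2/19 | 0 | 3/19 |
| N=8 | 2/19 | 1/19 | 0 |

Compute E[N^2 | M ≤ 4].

P(M ≤ 4) = 7/19.
Σ N^2·P over the event = 0·(3/19) + 49·(2/19) + 64·(2/19) = 226/19.
E[N^2 | M ≤ 4] = (226/19) / (7/19) = 226/7.

226/7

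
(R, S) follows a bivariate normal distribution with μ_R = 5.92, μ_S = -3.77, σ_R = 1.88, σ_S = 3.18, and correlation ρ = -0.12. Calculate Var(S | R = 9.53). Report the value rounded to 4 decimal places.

For a bivariate normal, Var(S | R=x) = σ_S²(1 − ρ²).
Var(S | R=9.53) = (3.18)²·(1 − (-0.12)²) = 10.1124·0.9856 = 9.9668.

9.9668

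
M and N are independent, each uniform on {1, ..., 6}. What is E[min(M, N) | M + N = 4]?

P(M + N = 4) = 1/12.
Summing min(M,N)·P(x,y) over outcomes with M + N = 4 gives 1/9.
E[min(M, N) | M + N = 4] = (1/9) / (1/12) = 4/3.

4/3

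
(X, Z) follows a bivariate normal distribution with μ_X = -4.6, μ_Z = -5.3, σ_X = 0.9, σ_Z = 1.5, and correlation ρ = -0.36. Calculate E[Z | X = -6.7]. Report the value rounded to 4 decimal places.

-4.0400

E[Z | X=x] = μ_Z + ρ(σ_Z/σ_X)(x − μ_X) for jointly normal variables.
E[Z | X=-6.7] = -5.3 + (-0.36)·(1.5/0.9)·(-6.7 − (-4.6)) = -5.3 + (-0.6)·(-2.1) = -4.0400.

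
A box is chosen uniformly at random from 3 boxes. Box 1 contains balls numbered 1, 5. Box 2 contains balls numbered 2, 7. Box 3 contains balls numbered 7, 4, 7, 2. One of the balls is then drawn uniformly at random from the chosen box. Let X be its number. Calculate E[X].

E[X | box 1] = (1+5)/2 = 3.
E[X | box 2] = (2+7)/2 = 9/2.
E[X | box 3] = (7+4+7+2)/4 = 5.
E[X] = (1/3)·(3) + (1/3)·(9/2) + (1/3)·(5) = 25/6.

25/6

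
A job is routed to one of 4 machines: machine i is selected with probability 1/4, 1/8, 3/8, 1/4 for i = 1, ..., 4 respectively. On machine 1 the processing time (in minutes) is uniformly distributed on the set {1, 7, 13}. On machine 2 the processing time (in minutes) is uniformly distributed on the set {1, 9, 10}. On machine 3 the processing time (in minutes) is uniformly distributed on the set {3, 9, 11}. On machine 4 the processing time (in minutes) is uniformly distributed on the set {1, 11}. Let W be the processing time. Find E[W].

E[W | machine 1] = (1+7+13)/3 = 7.
E[W | machine 2] = (1+9+10)/3 = 20/3.
E[W | machine 3] = (3+9+11)/3 = 23/3.
E[W | machine 4] = (1+11)/2 = 6.
E[W] = (1/4)·(7) + (1/8)·(20/3) + (3/8)·(23/3) + (1/4)·(6) = 167/24.

167/24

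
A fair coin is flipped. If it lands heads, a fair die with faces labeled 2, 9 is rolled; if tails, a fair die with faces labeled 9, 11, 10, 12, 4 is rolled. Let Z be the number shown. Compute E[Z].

147/20

E[Z | heads] = (2+9)/2 = 11/2.
E[Z | tails] = (9+11+10+12+4)/5 = 46/5.
E[Z] = (1/2)·(11/2) + (1/2)·(46/5) = 147/20.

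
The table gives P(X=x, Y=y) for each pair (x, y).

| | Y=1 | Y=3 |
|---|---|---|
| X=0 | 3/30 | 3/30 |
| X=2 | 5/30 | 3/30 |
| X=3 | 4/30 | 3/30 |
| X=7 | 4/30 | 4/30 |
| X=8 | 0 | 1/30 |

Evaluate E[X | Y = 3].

51/14

P(Y = 3) = 7/15.
Σ X·P over the event = 0·(3/30) + 2·(3/30) + 3·(3/30) + 7·(4/30) + 8·(1/30) = 17/10.
E[X | Y = 3] = (17/10) / (7/15) = 51/14.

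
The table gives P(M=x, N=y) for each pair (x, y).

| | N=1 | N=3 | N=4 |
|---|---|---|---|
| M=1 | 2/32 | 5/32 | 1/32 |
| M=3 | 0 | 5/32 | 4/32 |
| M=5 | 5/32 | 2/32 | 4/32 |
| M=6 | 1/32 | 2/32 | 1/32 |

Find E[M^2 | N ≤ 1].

163/8

P(N ≤ 1) = 1/4.
Σ M^2·P over the event = 1·(2/32) + 25·(5/32) + 36·(1/32) = 163/32.
E[M^2 | N ≤ 1] = (163/32) / (1/4) = 163/8.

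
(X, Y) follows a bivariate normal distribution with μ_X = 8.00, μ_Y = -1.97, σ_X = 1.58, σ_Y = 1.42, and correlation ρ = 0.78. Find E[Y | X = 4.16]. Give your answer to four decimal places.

-4.6619

E[Y | X=x] = μ_Y + ρ(σ_Y/σ_X)(x − μ_X) for jointly normal variables.
E[Y | X=4.16] = -1.97 + (0.78)·(1.42/1.58)·(4.16 − (8.00)) = -1.97 + (0.70101)·(-3.84) = -4.6619.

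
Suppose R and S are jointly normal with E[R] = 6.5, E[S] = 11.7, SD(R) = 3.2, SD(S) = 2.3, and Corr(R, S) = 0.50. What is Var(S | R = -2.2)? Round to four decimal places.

3.9675

Var(S | R=x) = (1 − ρ²)·σ_S².
Var(S | R=-2.2) = (2.3)²·(1 − (0.50)²) = 5.29·0.75 = 3.9675.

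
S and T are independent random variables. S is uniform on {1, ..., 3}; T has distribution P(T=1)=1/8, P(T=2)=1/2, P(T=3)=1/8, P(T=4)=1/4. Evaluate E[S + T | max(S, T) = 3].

P(max(S, T) = 3) = 1/3.
Summing (S+T)·P(x,y) over outcomes with max(S, T) = 3 gives 13/8.
E[S + T | max(S, T) = 3] = (13/8) / (1/3) = 39/8.

39/8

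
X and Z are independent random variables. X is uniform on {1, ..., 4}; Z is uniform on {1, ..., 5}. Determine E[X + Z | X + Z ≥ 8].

Outcomes with X + Z ≥ 8: (3,5), (4,4), (4,5), each with probability 1/20.
E[X + Z | X + Z ≥ 8] = (8 + 8 + 9) / 3 = 25/3.

25/3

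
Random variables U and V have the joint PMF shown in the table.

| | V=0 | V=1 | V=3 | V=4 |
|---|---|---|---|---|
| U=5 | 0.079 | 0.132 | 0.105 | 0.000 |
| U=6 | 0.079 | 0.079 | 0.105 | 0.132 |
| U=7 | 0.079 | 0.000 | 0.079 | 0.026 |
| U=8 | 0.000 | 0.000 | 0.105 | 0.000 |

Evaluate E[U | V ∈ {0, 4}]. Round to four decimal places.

P(V ∈ {0, 4}) = 0.395.
Σ U·P over the event = 5·(0.079) + 6·(0.079) + 6·(0.132) + 7·(0.079) + 7·(0.026) = 2.396.
E[U | V ∈ {0, 4}] = (2.396) / (0.395) = 6.0658.

6.0658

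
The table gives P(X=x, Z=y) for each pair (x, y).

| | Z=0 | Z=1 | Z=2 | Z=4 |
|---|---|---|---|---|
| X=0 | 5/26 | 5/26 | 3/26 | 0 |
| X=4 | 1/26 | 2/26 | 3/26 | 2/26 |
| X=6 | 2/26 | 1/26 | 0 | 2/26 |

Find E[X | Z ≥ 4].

P(Z ≥ 4) = 2/13.
Σ X·P over the event = 4·(2/26) + 6·(2/26) = 10/13.
E[X | Z ≥ 4] = (10/13) / (2/13) = 5.

5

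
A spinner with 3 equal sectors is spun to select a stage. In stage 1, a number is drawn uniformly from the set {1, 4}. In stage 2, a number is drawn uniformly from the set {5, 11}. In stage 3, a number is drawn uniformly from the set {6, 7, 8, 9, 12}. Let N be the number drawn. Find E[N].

63/10

E[N | stage 1] = (1+4)/2 = 5/2.
E[N | stage 2] = (5+11)/2 = 8.
E[N | stage 3] = (6+7+8+9+12)/5 = 42/5.
By the law of total expectation,
E[N] = (1/3)·(5/2) + (1/3)·(8) + (1/3)·(42/5) = 63/10.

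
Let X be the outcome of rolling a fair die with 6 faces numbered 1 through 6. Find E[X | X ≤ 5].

Given X ≤ 5, X is equally likely to be any of {1, 2, 3, 4, 5}.
E[X | X ≤ 5] = (1 + 2 + 3 + 4 + 5) / 5 = 3.

3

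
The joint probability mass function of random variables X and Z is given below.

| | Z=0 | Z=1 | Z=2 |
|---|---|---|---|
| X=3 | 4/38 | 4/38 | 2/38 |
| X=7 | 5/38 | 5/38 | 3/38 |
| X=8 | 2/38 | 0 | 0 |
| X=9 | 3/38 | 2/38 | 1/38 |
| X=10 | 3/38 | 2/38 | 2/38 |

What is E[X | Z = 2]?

7

P(Z = 2) = 4/19.
Σ X·P over the event = 3·(2/38) + 7·(3/38) + 9·(1/38) + 10·(2/38) = 28/19.
E[X | Z = 2] = (28/19) / (4/19) = 7.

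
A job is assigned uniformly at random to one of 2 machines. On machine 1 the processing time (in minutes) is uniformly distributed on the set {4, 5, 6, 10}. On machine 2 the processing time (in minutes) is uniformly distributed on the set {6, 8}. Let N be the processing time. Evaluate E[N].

53/8

E[N | machine 1] = (4+5+6+10)/4 = 25/4.
E[N | machine 2] = (6+8)/2 = 7.
E[N] = (1/2)·(25/4) + (1/2)·(7) = 53/8.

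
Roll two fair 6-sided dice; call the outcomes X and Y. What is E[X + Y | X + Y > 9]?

32/3

Outcomes with X + Y > 9: (4,6), (5,5), (5,6), (6,4), (6,5), (6,6), each with probability 1/36.
E[X + Y | X + Y > 9] = (10 + 10 + 11 + 10 + 11 + 12) / 6 = 32/3.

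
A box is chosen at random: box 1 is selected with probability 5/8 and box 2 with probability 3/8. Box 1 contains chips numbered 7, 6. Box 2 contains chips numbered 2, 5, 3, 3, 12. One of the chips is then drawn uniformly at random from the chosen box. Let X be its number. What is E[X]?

E[X | box 1] = (7+6)/2 = 13/2.
E[X | box 2] = (2+5+3+3+12)/5 = 5.
E[X] = (5/8)·(13/2) + (3/8)·(5) = 95/16.

95/16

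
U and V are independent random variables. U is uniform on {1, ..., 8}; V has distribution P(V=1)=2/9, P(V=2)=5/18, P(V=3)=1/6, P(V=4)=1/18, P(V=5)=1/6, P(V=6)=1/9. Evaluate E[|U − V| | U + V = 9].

P(U + V = 9) = 1/8.
Summing |U−V|·P(x,y) over outcomes with U + V = 9 gives 1/2.
E[|U − V| | U + V = 9] = (1/2) / (1/8) = 4.

4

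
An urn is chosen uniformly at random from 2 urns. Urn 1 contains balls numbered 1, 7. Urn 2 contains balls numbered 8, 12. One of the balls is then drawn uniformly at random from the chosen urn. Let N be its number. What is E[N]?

7

E[N | urn 1] = (1+7)/2 = 4.
E[N | urn 2] = (8+12)/2 = 10.
By the law of total expectation,
E[N] = (1/2)·(4) + (1/2)·(10) = 7.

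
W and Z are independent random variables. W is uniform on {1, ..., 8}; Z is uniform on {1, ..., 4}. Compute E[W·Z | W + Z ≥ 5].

P(W + Z ≥ 5) = 13/16.
Summing WZ·P(x,y) over outcomes with W + Z ≥ 5 gives 345/32.
E[W·Z | W + Z ≥ 5] = (345/32) / (13/16) = 345/26.

345/26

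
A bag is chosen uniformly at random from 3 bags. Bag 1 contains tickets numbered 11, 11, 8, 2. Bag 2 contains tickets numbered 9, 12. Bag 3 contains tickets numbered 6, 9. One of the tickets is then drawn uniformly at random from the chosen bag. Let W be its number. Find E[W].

E[W | bag 1] = (11+11+8+2)/4 = 8.
E[W | bag 2] = (9+12)/2 = 21/2.
E[W | bag 3] = (6+9)/2 = 15/2.
E[W] = (1/3)·(8) + (1/3)·(21/2) + (1/3)·(15/2) = 26/3.

26/3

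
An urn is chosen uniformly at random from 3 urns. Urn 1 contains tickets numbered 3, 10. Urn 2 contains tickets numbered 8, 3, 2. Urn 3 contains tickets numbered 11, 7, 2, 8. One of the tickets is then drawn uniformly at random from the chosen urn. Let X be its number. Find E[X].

107/18

E[X | urn 1] = (3+10)/2 = 13/2.
E[X | urn 2] = (8+3+2)/3 = 13/3.
E[X | urn 3] = (11+7+2+8)/4 = 7.
By the law of total expectation,
E[X] = (1/3)·(13/2) + (1/3)·(13/3) + (1/3)·(7) = 107/18.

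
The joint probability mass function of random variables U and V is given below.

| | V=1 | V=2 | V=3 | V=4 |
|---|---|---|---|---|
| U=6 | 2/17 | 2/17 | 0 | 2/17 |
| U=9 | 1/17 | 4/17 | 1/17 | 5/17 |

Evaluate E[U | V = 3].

9

P(V = 3) = 1/17.
Σ U·P over the event = 9·(1/17) = 9/17.
E[U | V = 3] = (9/17) / (1/17) = 9.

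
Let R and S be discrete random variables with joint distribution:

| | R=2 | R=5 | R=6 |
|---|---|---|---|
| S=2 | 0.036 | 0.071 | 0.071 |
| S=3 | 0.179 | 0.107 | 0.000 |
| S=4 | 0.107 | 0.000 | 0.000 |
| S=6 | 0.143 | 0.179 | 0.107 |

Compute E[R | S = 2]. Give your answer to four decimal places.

4.7921

P(S = 2) = 0.178.
Summing R·P(R=x,S=y) over the conditioning event gives 0.853.
E[R | S = 2] = (0.853) / (0.178) = 4.7921.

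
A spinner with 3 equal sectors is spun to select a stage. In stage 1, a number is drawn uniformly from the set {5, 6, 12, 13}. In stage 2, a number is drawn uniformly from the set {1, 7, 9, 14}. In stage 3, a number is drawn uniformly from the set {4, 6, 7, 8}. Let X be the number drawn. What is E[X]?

23/3

E[X | stage 1] = (5+6+12+13)/4 = 9.
E[X | stage 2] = (1+7+9+14)/4 = 31/4.
E[X | stage 3] = (4+6+7+8)/4 = 25/4.
E[X] = (1/3)·(9) + (1/3)·(31/4) + (1/3)·(25/4) = 23/3.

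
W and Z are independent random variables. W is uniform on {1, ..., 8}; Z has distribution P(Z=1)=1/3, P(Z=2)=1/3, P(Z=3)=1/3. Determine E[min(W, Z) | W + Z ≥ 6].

P(W + Z ≥ 6) = 5/8.
Summing min(W,Z)·P(x,y) over outcomes with W + Z ≥ 6 gives 4/3.
E[min(W, Z) | W + Z ≥ 6] = (4/3) / (5/8) = 32/15.

32/15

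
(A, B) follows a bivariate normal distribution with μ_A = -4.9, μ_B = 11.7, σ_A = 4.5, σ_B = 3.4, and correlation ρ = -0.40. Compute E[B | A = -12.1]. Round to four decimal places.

The regression of B on A has slope ρ·σ_B/σ_A and passes through (μ_A, μ_B).
E[B | A=-12.1] = 11.7 + (-0.40)·(3.4/4.5)·(-12.1 − (-4.9)) = 11.7 + (-0.30222)·(-7.2) = 13.8760.

13.8760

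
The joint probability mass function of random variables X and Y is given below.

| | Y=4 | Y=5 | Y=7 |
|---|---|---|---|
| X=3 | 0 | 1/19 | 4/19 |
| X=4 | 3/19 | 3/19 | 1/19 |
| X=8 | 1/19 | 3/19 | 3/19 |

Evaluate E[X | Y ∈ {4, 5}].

P(Y ∈ {4, 5}) = 11/19.
Σ X·P over the event = 3·(1/19) + 4·(3/19) + 4·(3/19) + 8·(1/19) + 8·(3/19) = 59/19.
E[X | Y ∈ {4, 5}] = (59/19) / (11/19) = 59/11.

59/11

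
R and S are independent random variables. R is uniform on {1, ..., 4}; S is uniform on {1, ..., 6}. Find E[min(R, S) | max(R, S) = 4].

Outcomes with max(R, S) = 4: (1,4), (2,4), (3,4), (4,1), (4,2), (4,3), (4,4), each with probability 1/24.
E[min(R, S) | max(R, S) = 4] = (1 + 2 + 3 + 1 + 2 + 3 + 4) / 7 = 16/7.

16/7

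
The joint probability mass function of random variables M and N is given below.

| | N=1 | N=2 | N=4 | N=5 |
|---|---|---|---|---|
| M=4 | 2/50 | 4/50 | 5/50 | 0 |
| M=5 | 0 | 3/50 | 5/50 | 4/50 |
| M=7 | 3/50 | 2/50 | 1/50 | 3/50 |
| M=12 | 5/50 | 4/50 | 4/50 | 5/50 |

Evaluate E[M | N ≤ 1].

P(N ≤ 1) = 1/5.
Σ M·P over the event = 4·(2/50) + 7·(3/50) + 12·(5/50) = 89/50.
E[M | N ≤ 1] = (89/50) / (1/5) = 89/10.

89/10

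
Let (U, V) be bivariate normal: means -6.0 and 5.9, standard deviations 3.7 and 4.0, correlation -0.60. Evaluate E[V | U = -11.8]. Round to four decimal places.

The regression of V on U has slope ρ·σ_V/σ_U and passes through (μ_U, μ_V).
E[V | U=-11.8] = 5.9 + (-0.60)·(4.0/3.7)·(-11.8 − (-6.0)) = 5.9 + (-0.64865)·(-5.8) = 9.6622.

9.6622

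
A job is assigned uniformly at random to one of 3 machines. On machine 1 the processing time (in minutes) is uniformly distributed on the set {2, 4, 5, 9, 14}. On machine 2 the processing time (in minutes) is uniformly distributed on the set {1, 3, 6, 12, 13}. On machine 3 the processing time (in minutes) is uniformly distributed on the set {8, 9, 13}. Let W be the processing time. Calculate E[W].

E[W | machine 1] = (2+4+5+9+14)/5 = 34/5.
E[W | machine 2] = (1+3+6+12+13)/5 = 7.
E[W | machine 3] = (8+9+13)/3 = 10.
E[W] = (1/3)·(34/5) + (1/3)·(7) + (1/3)·(10) = 119/15.

119/15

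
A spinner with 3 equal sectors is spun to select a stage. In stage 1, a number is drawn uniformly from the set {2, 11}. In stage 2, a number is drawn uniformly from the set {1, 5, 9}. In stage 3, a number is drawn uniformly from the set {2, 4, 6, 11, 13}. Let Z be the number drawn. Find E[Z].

187/30

E[Z | stage 1] = (2+11)/2 = 13/2.
E[Z | stage 2] = (1+5+9)/3 = 5.
E[Z | stage 3] = (2+4+6+11+13)/5 = 36/5.
E[Z] = (1/3)·(13/2) + (1/3)·(5) + (1/3)·(36/5) = 187/30.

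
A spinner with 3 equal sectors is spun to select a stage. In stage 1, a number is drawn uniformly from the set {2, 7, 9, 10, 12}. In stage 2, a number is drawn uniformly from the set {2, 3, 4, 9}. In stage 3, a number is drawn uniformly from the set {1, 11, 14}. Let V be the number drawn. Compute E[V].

E[V | stage 1] = (2+7+9+10+12)/5 = 8.
E[V | stage 2] = (2+3+4+9)/4 = 9/2.
E[V | stage 3] = (1+11+14)/3 = 26/3.
By the law of total expectation,
E[V] = (1/3)·(8) + (1/3)·(9/2) + (1/3)·(26/3) = 127/18.

127/18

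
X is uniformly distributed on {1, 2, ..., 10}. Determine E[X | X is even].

Given X is even, X is equally likely to be any of {2, 4, 6, 8, 10}.
E[X | X is even] = (2 + 4 + 6 + 8 + 10) / 5 = 6.

6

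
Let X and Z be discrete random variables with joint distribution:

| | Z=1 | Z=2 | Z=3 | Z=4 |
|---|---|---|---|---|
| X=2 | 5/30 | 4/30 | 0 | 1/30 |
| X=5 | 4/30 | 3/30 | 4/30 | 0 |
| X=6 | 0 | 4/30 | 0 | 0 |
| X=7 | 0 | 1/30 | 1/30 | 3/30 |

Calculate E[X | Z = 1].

10/3

P(Z = 1) = 3/10.
Summing X·P(X=x,Z=y) over the conditioning event gives 1.
E[X | Z = 1] = (1) / (3/10) = 10/3.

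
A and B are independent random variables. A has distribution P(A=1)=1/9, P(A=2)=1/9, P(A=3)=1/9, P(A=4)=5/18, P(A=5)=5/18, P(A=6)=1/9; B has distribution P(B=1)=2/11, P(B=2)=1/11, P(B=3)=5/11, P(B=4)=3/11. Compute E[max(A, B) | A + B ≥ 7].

541/113

P(A + B ≥ 7) = 113/198.
Summing max(A,B)·P(x,y) over outcomes with A + B ≥ 7 gives 541/198.
E[max(A, B) | A + B ≥ 7] = (541/198) / (113/198) = 541/113.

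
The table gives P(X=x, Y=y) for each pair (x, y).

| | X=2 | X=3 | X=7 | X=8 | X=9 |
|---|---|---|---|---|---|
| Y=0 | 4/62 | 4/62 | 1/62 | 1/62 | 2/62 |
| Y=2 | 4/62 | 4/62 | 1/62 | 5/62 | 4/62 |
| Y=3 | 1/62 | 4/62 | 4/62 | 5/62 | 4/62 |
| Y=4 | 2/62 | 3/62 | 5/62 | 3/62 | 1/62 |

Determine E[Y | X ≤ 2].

19/11

P(X ≤ 2) = 11/62.
Σ Y·P over the event = 0·(4/62) + 2·(4/62) + 3·(1/62) + 4·(2/62) = 19/62.
E[Y | X ≤ 2] = (19/62) / (11/62) = 19/11.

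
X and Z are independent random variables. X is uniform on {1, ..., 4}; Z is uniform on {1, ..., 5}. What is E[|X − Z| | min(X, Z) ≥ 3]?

5/6

Outcomes with min(X, Z) ≥ 3: (3,3), (3,4), (3,5), (4,3), (4,4), (4,5), each with probability 1/20.
E[|X − Z| | min(X, Z) ≥ 3] = (0 + 1 + 2 + 1 + 0 + 1) / 6 = 5/6.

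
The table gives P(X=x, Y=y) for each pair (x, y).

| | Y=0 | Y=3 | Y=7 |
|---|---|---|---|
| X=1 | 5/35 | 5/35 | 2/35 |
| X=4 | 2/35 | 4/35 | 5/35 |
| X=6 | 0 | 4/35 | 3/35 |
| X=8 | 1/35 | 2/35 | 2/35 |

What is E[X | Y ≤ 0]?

P(Y ≤ 0) = 8/35.
Summing X·P(X=x,Y=y) over the conditioning event gives 3/5.
E[X | Y ≤ 0] = (3/5) / (8/35) = 21/8.

21/8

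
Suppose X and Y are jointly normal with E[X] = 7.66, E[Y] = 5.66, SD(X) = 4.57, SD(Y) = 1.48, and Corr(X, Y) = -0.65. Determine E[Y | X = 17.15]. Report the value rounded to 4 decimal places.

3.6623

E[Y | X=x] = μ_Y + ρ(σ_Y/σ_X)(x − μ_X) for jointly normal variables.
E[Y | X=17.15] = 5.66 + (-0.65)·(1.48/4.57)·(17.15 − (7.66)) = 5.66 + (-0.210503)·(9.49) = 3.6623.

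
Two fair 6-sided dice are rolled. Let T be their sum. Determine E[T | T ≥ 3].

50/7

P(T ≥ 3) = 35/36.
E[T | T ≥ 3] = (125/18) / (35/36) = 50/7.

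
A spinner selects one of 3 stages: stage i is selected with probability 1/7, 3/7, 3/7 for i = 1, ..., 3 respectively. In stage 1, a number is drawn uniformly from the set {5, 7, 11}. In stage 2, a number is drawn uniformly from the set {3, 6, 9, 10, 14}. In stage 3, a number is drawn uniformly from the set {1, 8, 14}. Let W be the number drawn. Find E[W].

838/105

E[W | stage 1] = (5+7+11)/3 = 23/3.
E[W | stage 2] = (3+6+9+10+14)/5 = 42/5.
E[W | stage 3] = (1+8+14)/3 = 23/3.
By the law of total expectation,
E[W] = (1/7)·(23/3) + (3/7)·(42/5) + (3/7)·(23/3) = 838/105.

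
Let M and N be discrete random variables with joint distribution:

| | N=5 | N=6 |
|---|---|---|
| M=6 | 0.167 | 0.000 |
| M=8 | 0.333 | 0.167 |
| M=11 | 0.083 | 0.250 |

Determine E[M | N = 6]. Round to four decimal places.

9.7986

P(N = 6) = 0.417.
Σ M·P over the event = 8·(0.167) + 11·(0.250) = 4.086.
E[M | N = 6] = (4.086) / (0.417) = 9.7986.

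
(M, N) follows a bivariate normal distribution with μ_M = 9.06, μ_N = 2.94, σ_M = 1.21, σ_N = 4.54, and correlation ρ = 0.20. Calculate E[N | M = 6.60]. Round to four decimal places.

1.0940

The regression of N on M has slope ρ·σ_N/σ_M and passes through (μ_M, μ_N).
E[N | M=6.60] = 2.94 + (0.20)·(4.54/1.21)·(6.60 − (9.06)) = 2.94 + (0.75041)·(-2.46) = 1.0940.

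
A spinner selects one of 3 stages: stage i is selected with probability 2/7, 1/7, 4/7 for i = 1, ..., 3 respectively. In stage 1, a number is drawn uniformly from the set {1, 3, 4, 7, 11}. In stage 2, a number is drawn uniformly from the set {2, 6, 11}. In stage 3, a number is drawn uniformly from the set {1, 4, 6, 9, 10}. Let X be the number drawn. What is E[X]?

E[X | stage 1] = (1+3+4+7+11)/5 = 26/5.
E[X | stage 2] = (2+6+11)/3 = 19/3.
E[X | stage 3] = (1+4+6+9+10)/5 = 6.
By the law of total expectation,
E[X] = (2/7)·(26/5) + (1/7)·(19/3) + (4/7)·(6) = 611/105.

611/105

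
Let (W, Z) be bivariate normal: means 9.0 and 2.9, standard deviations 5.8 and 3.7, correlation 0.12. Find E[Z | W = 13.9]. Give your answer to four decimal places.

3.2751

For a bivariate normal, E[Z | W=x] = μ_Z + ρ·(σ_Z/σ_W)·(x − μ_W).
E[Z | W=13.9] = 2.9 + (0.12)·(3.7/5.8)·(13.9 − (9.0)) = 2.9 + (0.076552)·(4.9) = 3.2751.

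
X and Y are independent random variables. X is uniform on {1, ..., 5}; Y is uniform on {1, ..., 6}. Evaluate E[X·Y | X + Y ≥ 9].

137/6

Outcomes with X + Y ≥ 9: (3,6), (4,5), (4,6), (5,4), (5,5), (5,6), each with probability 1/30.
E[X·Y | X + Y ≥ 9] = (18 + 20 + 24 + 20 + 25 + 30) / 6 = 137/6.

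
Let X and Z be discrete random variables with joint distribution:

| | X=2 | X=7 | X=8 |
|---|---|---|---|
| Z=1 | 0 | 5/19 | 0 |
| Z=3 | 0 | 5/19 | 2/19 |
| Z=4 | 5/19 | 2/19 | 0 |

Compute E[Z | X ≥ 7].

17/7

P(X ≥ 7) = 14/19.
Σ Z·P over the event = 1·(5/19) + 3·(5/19) + 4·(2/19) + 3·(2/19) = 34/19.
E[Z | X ≥ 7] = (34/19) / (14/19) = 17/7.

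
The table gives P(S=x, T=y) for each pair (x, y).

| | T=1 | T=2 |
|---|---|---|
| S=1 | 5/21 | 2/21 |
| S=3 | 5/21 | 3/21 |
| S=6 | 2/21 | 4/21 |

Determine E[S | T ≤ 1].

P(T ≤ 1) = 4/7.
Σ S·P over the event = 1·(5/21) + 3·(5/21) + 6·(2/21) = 32/21.
E[S | T ≤ 1] = (32/21) / (4/7) = 8/3.

8/3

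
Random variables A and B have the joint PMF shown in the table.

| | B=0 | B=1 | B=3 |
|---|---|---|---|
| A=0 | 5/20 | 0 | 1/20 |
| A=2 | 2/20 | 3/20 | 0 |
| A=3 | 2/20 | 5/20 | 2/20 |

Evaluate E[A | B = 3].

P(B = 3) = 3/20.
Σ A·P over the event = 0·(1/20) + 3·(2/20) = 3/10.
E[A | B = 3] = (3/10) / (3/20) = 2.

2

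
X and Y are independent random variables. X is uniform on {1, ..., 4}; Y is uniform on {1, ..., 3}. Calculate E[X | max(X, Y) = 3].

12/5

Outcomes with max(X, Y) = 3: (1,3), (2,3), (3,1), (3,2), (3,3), each with probability 1/12.
E[X | max(X, Y) = 3] = (1 + 2 + 3 + 3 + 3) / 5 = 12/5.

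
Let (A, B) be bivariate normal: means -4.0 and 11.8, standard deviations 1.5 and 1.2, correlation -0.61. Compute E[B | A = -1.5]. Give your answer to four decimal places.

10.5800

E[B | A=x] = μ_B + ρ(σ_B/σ_A)(x − μ_A) for jointly normal variables.
E[B | A=-1.5] = 11.8 + (-0.61)·(1.2/1.5)·(-1.5 − (-4.0)) = 11.8 + (-0.488)·(2.5) = 10.5800.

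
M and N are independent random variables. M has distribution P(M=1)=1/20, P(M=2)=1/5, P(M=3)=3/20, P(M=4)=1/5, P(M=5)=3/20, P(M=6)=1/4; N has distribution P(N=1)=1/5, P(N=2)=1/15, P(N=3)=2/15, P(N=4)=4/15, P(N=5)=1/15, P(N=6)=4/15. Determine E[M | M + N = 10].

P(M + N = 10) = 13/100.
Summing M·P(x,y) over outcomes with M + N = 10 gives 199/300.
E[M | M + N = 10] = (199/300) / (13/100) = 199/39.

199/39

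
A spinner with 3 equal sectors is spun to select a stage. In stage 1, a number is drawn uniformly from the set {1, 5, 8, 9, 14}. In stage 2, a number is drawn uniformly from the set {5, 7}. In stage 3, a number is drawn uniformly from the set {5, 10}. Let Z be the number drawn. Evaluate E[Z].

E[Z | stage 1] = (1+5+8+9+14)/5 = 37/5.
E[Z | stage 2] = (5+7)/2 = 6.
E[Z | stage 3] = (5+10)/2 = 15/2.
By the law of total expectation,
E[Z] = (1/3)·(37/5) + (1/3)·(6) + (1/3)·(15/2) = 209/30.

209/30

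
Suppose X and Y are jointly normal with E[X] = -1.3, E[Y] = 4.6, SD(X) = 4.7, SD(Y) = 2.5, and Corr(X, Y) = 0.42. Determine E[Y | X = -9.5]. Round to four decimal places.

For a bivariate normal, E[Y | X=x] = μ_Y + ρ·(σ_Y/σ_X)·(x − μ_X).
E[Y | X=-9.5] = 4.6 + (0.42)·(2.5/4.7)·(-9.5 − (-1.3)) = 4.6 + (0.2234)·(-8.2) = 2.7681.

2.7681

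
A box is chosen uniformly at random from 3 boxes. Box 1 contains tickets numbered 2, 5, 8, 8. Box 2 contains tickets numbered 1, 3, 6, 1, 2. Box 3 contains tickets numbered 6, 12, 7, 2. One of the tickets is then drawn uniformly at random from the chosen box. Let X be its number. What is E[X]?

151/30

E[X | box 1] = (2+5+8+8)/4 = 23/4.
E[X | box 2] = (1+3+6+1+2)/5 = 13/5.
E[X | box 3] = (6+12+7+2)/4 = 27/4.
By the law of total expectation,
E[X] = (1/3)·(23/4) + (1/3)·(13/5) + (1/3)·(27/4) = 151/30.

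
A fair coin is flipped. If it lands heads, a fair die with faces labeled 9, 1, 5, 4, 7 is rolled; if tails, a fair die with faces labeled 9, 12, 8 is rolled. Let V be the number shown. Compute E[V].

E[V | heads] = (9+1+5+4+7)/5 = 26/5.
E[V | tails] = (9+12+8)/3 = 29/3.
E[V] = (1/2)·(26/5) + (1/2)·(29/3) = 223/30.

223/30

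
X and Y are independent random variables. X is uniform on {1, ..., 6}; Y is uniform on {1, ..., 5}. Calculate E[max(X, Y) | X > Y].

14/3

P(X > Y) = 1/2.
Summing max(X,Y)·P(x,y) over outcomes with X > Y gives 7/3.
E[max(X, Y) | X > Y] = (7/3) / (1/2) = 14/3.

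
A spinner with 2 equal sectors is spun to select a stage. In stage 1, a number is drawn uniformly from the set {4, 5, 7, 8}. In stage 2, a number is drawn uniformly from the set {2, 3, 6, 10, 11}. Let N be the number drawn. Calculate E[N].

E[N | stage 1] = (4+5+7+8)/4 = 6.
E[N | stage 2] = (2+3+6+10+11)/5 = 32/5.
By the law of total expectation,
E[N] = (1/2)·(6) + (1/2)·(32/5) = 31/5.

31/5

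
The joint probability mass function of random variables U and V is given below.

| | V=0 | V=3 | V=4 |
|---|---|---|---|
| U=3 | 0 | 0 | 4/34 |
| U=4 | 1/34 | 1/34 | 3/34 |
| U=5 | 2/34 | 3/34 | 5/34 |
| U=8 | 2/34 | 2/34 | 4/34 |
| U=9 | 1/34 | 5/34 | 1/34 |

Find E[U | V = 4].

90/17

P(V = 4) = 1/2.
Σ U·P over the event = 3·(4/34) + 4·(3/34) + 5·(5/34) + 8·(4/34) + 9·(1/34) = 45/17.
E[U | V = 4] = (45/17) / (1/2) = 90/17.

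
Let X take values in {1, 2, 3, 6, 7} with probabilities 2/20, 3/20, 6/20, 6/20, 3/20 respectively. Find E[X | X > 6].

7

P(X > 6) = 3/20.
Σ over the event: 7·3/20 = 21/20.
E[X | X > 6] = (21/20) / (3/20) = 7.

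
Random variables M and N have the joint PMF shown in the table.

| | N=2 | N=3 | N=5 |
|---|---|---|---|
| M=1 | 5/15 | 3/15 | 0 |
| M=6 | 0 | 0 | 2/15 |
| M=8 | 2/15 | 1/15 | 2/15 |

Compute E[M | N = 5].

P(N = 5) = 4/15.
Σ M·P over the event = 6·(2/15) + 8·(2/15) = 28/15.
E[M | N = 5] = (28/15) / (4/15) = 7.

7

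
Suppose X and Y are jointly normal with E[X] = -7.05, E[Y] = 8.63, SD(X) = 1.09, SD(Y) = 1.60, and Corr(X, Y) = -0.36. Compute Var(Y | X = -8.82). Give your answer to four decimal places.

2.2282

Var(Y | X=x) = (1 − ρ²)·σ_Y².
Var(Y | X=-8.82) = (1.60)²·(1 − (-0.36)²) = 2.56·0.8704 = 2.2282.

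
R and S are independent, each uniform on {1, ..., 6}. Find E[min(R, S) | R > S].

P(R > S) = 5/12.
Summing min(R,S)·P(x,y) over outcomes with R > S gives 35/36.
E[min(R, S) | R > S] = (35/36) / (5/12) = 7/3.

7/3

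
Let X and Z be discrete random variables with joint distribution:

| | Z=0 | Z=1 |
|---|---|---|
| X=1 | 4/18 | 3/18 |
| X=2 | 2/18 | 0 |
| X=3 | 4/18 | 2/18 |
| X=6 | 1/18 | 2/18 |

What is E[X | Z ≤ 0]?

P(Z ≤ 0) = 11/18.
Σ X·P over the event = 1·(4/18) + 2·(2/18) + 3·(4/18) + 6·(1/18) = 13/9.
E[X | Z ≤ 0] = (13/9) / (11/18) = 26/11.

26/11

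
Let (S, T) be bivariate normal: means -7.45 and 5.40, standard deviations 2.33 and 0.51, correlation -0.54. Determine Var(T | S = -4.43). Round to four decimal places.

0.1843

For a bivariate normal, Var(T | S=x) = σ_T²(1 − ρ²).
Var(T | S=-4.43) = (0.51)²·(1 − (-0.54)²) = 0.2601·0.7084 = 0.1843.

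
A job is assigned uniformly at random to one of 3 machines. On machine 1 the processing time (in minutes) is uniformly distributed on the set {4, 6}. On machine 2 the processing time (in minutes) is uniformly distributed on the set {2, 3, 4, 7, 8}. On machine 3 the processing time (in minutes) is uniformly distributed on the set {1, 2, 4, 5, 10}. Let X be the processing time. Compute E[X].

71/15

E[X | machine 1] = (4+6)/2 = 5.
E[X | machine 2] = (2+3+4+7+8)/5 = 24/5.
E[X | machine 3] = (1+2+4+5+10)/5 = 22/5.
By the law of total expectation,
E[X] = (1/3)·(5) + (1/3)·(24/5) + (1/3)·(22/5) = 71/15.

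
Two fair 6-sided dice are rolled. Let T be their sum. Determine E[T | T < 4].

P(T < 4) = 1/12.
Σ over the event: 2·1/36 + 3·1/18 = 2/9.
E[T | T < 4] = (2/9) / (1/12) = 8/3.

8/3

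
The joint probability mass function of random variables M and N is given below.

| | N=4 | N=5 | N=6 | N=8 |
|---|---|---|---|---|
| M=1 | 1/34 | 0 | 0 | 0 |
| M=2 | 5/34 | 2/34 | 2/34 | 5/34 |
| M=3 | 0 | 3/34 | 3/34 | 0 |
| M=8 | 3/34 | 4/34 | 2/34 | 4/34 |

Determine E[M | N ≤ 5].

P(N ≤ 5) = 9/17.
Σ M·P over the event = 1·(1/34) + 2·(5/34) + 2·(2/34) + 3·(3/34) + 8·(3/34) + 8·(4/34) = 40/17.
E[M | N ≤ 5] = (40/17) / (9/17) = 40/9.

40/9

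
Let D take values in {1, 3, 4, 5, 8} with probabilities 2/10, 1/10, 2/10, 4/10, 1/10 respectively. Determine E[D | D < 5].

13/5

P(D < 5) = 1/2.
Σ over the event: 1·1/5 + 3·1/10 + 4·1/5 = 13/10.
E[D | D < 5] = (13/10) / (1/2) = 13/5.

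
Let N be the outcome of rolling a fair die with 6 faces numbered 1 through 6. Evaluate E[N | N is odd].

Given N is odd, N is equally likely to be any of {1, 3, 5}.
E[N | N is odd] = (1 + 3 + 5) / 3 = 3.

3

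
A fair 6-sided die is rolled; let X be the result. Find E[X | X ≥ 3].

9/2

Given X ≥ 3, X is equally likely to be any of {3, 4, 5, 6}.
E[X | X ≥ 3] = (3 + 4 + 5 + 6) / 4 = 9/2.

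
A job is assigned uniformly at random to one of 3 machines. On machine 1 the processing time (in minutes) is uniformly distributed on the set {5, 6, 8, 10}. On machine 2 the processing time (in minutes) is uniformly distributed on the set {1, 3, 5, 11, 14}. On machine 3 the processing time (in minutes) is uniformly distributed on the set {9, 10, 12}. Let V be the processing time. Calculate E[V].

E[V | machine 1] = (5+6+8+10)/4 = 29/4.
E[V | machine 2] = (1+3+5+11+14)/5 = 34/5.
E[V | machine 3] = (9+10+12)/3 = 31/3.
E[V] = (1/3)·(29/4) + (1/3)·(34/5) + (1/3)·(31/3) = 1463/180.

1463/180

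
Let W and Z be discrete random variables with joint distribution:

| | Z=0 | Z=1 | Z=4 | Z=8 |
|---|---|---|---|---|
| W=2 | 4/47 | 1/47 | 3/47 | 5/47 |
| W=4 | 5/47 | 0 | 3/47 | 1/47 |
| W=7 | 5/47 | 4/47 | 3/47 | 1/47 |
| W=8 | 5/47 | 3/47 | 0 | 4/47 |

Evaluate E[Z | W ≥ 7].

P(W ≥ 7) = 25/47.
Σ Z·P over the event = 0·(5/47) + 1·(4/47) + 4·(3/47) + 8·(1/47) + 0·(5/47) + 1·(3/47) + 8·(4/47) = 59/47.
E[Z | W ≥ 7] = (59/47) / (25/47) = 59/25.

59/25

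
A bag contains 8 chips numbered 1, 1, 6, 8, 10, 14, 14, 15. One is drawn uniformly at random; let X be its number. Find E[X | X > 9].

P(X > 9) = 1/2.
Σ over the event: 10·1/8 + 14·1/4 + 15·1/8 = 53/8.
E[X | X > 9] = (53/8) / (1/2) = 53/4.

53/4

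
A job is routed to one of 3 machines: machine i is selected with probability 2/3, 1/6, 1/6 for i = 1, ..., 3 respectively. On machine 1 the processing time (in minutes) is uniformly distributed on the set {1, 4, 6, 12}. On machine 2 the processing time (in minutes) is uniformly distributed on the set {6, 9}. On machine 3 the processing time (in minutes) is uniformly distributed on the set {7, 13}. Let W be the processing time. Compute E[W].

27/4

E[W | machine 1] = (1+4+6+12)/4 = 23/4.
E[W | machine 2] = (6+9)/2 = 15/2.
E[W | machine 3] = (7+13)/2 = 10.
E[W] = (2/3)·(23/4) + (1/6)·(15/2) + (1/6)·(10) = 27/4.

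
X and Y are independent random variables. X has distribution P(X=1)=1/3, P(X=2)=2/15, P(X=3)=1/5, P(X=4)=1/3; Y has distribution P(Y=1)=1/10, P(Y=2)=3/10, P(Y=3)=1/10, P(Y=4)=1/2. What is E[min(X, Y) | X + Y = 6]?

P(X + Y = 6) = 14/75.
Summing min(X,Y)·P(x,y) over outcomes with X + Y = 6 gives 59/150.
E[min(X, Y) | X + Y = 6] = (59/150) / (14/75) = 59/28.

59/28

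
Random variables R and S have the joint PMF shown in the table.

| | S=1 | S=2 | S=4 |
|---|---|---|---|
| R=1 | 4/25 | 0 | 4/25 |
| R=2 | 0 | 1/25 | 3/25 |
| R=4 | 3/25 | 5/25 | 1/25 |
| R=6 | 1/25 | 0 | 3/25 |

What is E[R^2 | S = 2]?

14

P(S = 2) = 6/25.
Summing R^2·P(R=x,S=y) over the conditioning event gives 84/25.
E[R^2 | S = 2] = (84/25) / (6/25) = 14.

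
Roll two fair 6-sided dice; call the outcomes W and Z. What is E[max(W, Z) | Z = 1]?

7/2

P(Z = 1) = 1/6.
Summing max(W,Z)·P(x,y) over outcomes with Z = 1 gives 7/12.
E[max(W, Z) | Z = 1] = (7/12) / (1/6) = 7/2.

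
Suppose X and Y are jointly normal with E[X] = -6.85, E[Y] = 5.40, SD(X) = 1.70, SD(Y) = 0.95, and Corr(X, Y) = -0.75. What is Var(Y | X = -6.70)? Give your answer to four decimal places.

Var(Y | X=x) = (1 − ρ²)·σ_Y².
Var(Y | X=-6.70) = (0.95)²·(1 − (-0.75)²) = 0.9025·0.4375 = 0.3948.

0.3948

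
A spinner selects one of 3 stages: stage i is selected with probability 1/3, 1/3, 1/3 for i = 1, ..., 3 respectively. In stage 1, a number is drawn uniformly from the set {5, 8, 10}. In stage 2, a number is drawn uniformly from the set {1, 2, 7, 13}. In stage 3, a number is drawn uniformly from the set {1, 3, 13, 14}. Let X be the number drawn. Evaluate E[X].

127/18

E[X | stage 1] = (5+8+10)/3 = 23/3.
E[X | stage 2] = (1+2+7+13)/4 = 23/4.
E[X | stage 3] = (1+3+13+14)/4 = 31/4.
E[X] = (1/3)·(23/3) + (1/3)·(23/4) + (1/3)·(31/4) = 127/18.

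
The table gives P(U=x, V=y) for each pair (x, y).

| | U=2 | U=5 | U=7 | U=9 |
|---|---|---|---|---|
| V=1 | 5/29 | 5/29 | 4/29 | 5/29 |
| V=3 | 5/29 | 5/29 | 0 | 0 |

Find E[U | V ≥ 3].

P(V ≥ 3) = 10/29.
Summing U·P(U=x,V=y) over the conditioning event gives 35/29.
E[U | V ≥ 3] = (35/29) / (10/29) = 7/2.

7/2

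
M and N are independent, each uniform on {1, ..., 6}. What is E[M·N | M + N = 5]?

Outcomes with M + N = 5: (1,4), (2,3), (3,2), (4,1), each with probability 1/36.
E[M·N | M + N = 5] = (4 + 6 + 6 + 4) / 4 = 5.

5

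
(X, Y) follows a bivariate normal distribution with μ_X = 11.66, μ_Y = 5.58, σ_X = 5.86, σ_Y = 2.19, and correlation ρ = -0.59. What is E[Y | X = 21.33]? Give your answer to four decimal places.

3.4478

The regression of Y on X has slope ρ·σ_Y/σ_X and passes through (μ_X, μ_Y).
E[Y | X=21.33] = 5.58 + (-0.59)·(2.19/5.86)·(21.33 − (11.66)) = 5.58 + (-0.220495)·(9.67) = 3.4478.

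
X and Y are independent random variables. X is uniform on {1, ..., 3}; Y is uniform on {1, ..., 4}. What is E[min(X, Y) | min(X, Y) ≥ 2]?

Outcomes with min(X, Y) ≥ 2: (2,2), (2,3), (2,4), (3,2), (3,3), (3,4), each with probability 1/12.
E[min(X, Y) | min(X, Y) ≥ 2] = (2 + 2 + 2 + 2 + 3 + 3) / 6 = 7/3.

7/3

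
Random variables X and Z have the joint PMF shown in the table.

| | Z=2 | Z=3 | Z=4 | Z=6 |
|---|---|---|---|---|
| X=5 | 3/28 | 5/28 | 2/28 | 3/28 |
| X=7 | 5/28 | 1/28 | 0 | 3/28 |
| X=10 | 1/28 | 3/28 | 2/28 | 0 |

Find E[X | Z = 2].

20/3

P(Z = 2) = 9/28.
Σ X·P over the event = 5·(3/28) + 7·(5/28) + 10·(1/28) = 15/7.
E[X | Z = 2] = (15/7) / (9/28) = 20/3.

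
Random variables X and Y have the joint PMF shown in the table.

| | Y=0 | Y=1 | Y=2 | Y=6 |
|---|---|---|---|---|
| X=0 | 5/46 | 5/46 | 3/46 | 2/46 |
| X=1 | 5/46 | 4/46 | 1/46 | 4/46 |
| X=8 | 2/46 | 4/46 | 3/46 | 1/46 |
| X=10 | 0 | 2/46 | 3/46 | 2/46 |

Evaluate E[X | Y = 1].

P(Y = 1) = 15/46.
Σ X·P over the event = 0·(5/46) + 1·(4/46) + 8·(4/46) + 10·(2/46) = 28/23.
E[X | Y = 1] = (28/23) / (15/46) = 56/15.

56/15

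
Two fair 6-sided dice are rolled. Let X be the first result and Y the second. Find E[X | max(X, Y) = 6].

P(max(X, Y) = 6) = 11/36.
Summing X·P(x,y) over outcomes with max(X, Y) = 6 gives 17/12.
E[X | max(X, Y) = 6] = (17/12) / (11/36) = 51/11.

51/11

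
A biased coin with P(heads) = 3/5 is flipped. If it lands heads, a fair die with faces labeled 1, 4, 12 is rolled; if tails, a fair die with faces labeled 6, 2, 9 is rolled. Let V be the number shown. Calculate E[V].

E[V | heads] = (1+4+12)/3 = 17/3.
E[V | tails] = (6+2+9)/3 = 17/3.
By the law of total expectation,
E[V] = (3/5)·(17/3) + (2/5)·(17/3) = 17/3.

17/3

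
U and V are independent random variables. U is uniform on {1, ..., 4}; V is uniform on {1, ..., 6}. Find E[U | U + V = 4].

2

Outcomes with U + V = 4: (1,3), (2,2), (3,1), each with probability 1/24.
E[U | U + V = 4] = (1 + 2 + 3) / 3 = 2.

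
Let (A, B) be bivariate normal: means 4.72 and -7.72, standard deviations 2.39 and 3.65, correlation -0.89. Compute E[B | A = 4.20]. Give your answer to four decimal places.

For a bivariate normal, E[B | A=x] = μ_B + ρ·(σ_B/σ_A)·(x − μ_A).
E[B | A=4.20] = -7.72 + (-0.89)·(3.65/2.39)·(4.20 − (4.72)) = -7.72 + (-1.3592)·(-0.52) = -7.0132.

-7.0132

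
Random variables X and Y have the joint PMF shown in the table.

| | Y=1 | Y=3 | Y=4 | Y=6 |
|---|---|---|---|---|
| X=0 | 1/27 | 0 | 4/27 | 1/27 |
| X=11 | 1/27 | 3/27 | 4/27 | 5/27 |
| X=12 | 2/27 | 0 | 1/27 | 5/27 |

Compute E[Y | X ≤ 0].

P(X ≤ 0) = 2/9.
Σ Y·P over the event = 1·(1/27) + 4·(4/27) + 6·(1/27) = 23/27.
E[Y | X ≤ 0] = (23/27) / (2/9) = 23/6.

23/6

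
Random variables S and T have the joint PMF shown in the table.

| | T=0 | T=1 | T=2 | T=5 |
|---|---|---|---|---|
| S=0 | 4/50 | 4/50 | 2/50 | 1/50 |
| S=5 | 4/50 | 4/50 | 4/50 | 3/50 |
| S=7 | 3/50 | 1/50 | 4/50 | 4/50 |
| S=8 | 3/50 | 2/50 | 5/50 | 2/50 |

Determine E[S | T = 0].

P(T = 0) = 7/25.
Σ S·P over the event = 0·(4/50) + 5·(4/50) + 7·(3/50) + 8·(3/50) = 13/10.
E[S | T = 0] = (13/10) / (7/25) = 65/14.

65/14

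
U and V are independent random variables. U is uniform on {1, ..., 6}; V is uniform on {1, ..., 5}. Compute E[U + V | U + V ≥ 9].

29/3

Outcomes with U + V ≥ 9: (4,5), (5,4), (5,5), (6,3), (6,4), (6,5), each with probability 1/30.
E[U + V | U + V ≥ 9] = (9 + 9 + 10 + 9 + 10 + 11) / 6 = 29/3.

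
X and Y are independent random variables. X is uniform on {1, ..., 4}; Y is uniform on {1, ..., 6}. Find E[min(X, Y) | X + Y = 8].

3

P(X + Y = 8) = 1/8.
Summing min(X,Y)·P(x,y) over outcomes with X + Y = 8 gives 3/8.
E[min(X, Y) | X + Y = 8] = (3/8) / (1/8) = 3.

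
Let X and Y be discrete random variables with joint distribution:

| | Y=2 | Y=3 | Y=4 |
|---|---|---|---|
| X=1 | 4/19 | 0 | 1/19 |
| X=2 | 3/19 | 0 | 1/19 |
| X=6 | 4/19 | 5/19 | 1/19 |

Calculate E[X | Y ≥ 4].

3

P(Y ≥ 4) = 3/19.
Σ X·P over the event = 1·(1/19) + 2·(1/19) + 6·(1/19) = 9/19.
E[X | Y ≥ 4] = (9/19) / (3/19) = 3.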